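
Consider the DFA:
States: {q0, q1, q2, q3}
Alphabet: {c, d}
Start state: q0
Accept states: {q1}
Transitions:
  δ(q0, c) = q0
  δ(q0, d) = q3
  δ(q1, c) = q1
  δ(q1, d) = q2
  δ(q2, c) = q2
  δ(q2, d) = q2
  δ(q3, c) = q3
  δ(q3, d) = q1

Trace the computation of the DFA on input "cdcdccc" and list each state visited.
read 'c': q0 → q0
  read 'd': q0 → q3
  read 'c': q3 → q3
  read 'd': q3 → q1
  read 'c': q1 → q1
  read 'c': q1 → q1
  read 'c': q1 → q1
q0 -> q0 -> q3 -> q3 -> q1 -> q1 -> q1 -> q1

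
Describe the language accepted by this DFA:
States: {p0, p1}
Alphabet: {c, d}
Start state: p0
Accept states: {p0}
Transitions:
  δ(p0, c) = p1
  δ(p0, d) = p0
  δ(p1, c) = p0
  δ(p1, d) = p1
Testing a few strings:
  'dc' → reject
  'c' → reject
  'ddc' → reject
  'd' → accept
State roles: p0=even number of c's so far; p1=odd number of c's so far
All strings over {c,d} with an even number of c's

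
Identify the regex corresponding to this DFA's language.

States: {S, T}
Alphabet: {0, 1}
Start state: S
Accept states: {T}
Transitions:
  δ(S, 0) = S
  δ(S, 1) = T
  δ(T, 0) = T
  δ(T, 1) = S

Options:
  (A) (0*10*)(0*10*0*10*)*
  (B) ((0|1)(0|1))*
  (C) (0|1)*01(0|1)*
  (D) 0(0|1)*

Check each option against the DFA on short strings; one disagreement eliminates an option:
  (A) (0*10*)(0*10*0*10*)*: agrees with the DFA on every string of length ≤ 6
  (B) ((0|1)(0|1))*: on ε the DFA stays in S and rejects (S ∉ Accept), but the regex matches it → eliminate
  (C) (0|1)*01(0|1)*: on '1' the DFA goes S → T and accepts (T ∈ Accept), but the regex does not match it → eliminate
  (D) 0(0|1)*: on '0' the DFA goes S → S and rejects (S ∉ Accept), but the regex matches it → eliminate
Only (A) is consistent with the DFA.
(A) (0*10*)(0*10*0*10*)*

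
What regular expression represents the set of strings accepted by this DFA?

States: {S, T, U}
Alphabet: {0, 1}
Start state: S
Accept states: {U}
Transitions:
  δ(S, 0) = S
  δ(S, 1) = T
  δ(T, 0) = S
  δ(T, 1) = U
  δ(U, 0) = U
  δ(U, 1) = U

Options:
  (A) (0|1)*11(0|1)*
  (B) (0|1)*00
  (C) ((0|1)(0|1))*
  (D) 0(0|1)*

Check each option against the DFA on short strings; one disagreement eliminates an option:
  (A) (0|1)*11(0|1)*: agrees with the DFA on every string of length ≤ 6
  (B) (0|1)*00: on '00' the DFA goes S → S → S and rejects (S ∉ Accept), but the regex matches it → eliminate
  (C) ((0|1)(0|1))*: on ε the DFA stays in S and rejects (S ∉ Accept), but the regex matches it → eliminate
  (D) 0(0|1)*: on '0' the DFA goes S → S and rejects (S ∉ Accept), but the regex matches it → eliminate
Only (A) is consistent with the DFA.
(A) (0|1)*11(0|1)*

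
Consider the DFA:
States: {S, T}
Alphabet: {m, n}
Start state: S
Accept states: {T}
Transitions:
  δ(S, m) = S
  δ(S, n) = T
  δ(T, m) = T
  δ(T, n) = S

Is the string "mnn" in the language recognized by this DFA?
Processing string "mnn":
  S --m--> S
  S --n--> T
  T --n--> S
Final state: S
Accept states: {T}
No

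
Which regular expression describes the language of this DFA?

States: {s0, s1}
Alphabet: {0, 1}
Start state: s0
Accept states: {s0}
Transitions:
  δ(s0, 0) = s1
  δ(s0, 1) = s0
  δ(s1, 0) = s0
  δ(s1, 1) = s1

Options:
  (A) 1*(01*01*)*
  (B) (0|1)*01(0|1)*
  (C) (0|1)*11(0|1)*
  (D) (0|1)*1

Check each option against the DFA on short strings; one disagreement eliminates an option:
  (A) 1*(01*01*)*: agrees with the DFA on every string of length ≤ 6
  (B) (0|1)*01(0|1)*: on ε the DFA stays in s0 and accepts (s0 ∈ Accept), but the regex does not match it → eliminate
  (C) (0|1)*11(0|1)*: on ε the DFA stays in s0 and accepts (s0 ∈ Accept), but the regex does not match it → eliminate
  (D) (0|1)*1: on ε the DFA stays in s0 and accepts (s0 ∈ Accept), but the regex does not match it → eliminate
Only (A) is consistent with the DFA.
(A) 1*(01*01*)*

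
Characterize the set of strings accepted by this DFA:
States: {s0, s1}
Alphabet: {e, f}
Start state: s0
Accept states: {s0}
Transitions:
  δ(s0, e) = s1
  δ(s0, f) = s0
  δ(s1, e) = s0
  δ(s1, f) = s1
Testing a few strings:
  'e' → reject
  'f' → accept
  'fef' → reject
  'ef' → reject
State roles: s0=even number of e's so far; s1=odd number of e's so far
All strings over {e,f} with an even number of e's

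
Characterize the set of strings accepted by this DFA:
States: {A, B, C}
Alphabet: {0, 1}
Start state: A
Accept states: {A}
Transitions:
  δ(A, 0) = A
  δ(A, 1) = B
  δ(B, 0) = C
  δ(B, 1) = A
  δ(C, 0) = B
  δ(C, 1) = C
Testing a few strings:
  '0001' → reject
  '10' → reject
  '11' → accept
  '0' → accept
State roles: A=value ≡ 0 (mod 3); B=value ≡ 1 (mod 3); C=value ≡ 2 (mod 3)
All binary strings representing a multiple of 3 (read in base 2; leading zeros allowed and ε counts as 0)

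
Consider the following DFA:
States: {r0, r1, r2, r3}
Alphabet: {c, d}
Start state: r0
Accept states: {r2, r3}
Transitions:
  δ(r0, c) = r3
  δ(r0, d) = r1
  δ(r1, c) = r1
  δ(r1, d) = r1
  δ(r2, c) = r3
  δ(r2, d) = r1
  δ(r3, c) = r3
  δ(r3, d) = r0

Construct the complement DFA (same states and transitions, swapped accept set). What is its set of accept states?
Complement accept states = All states \ Original accept states
= {r0, r1, r2, r3} \ {r2, r3}
{r0, r1}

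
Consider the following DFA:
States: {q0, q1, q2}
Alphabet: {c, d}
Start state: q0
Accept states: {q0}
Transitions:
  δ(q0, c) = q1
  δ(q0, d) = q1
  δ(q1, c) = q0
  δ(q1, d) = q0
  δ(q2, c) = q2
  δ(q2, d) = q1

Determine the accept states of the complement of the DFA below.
Complement accept states = All states \ Original accept states
= {q0, q1, q2} \ {q0}
{q1, q2}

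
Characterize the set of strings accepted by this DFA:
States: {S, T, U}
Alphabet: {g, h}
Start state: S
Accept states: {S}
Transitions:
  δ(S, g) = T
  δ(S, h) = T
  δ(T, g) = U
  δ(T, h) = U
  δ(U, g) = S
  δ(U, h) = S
Testing a few strings:
  'hhg' → accept
  'ghgh' → reject
  'g' → reject
  'hhgg' → reject
State roles: S=length ≡ 0 (mod 3); T=length ≡ 1 (mod 3); U=length ≡ 2 (mod 3)
All strings over {g,h} whose length is a multiple of 3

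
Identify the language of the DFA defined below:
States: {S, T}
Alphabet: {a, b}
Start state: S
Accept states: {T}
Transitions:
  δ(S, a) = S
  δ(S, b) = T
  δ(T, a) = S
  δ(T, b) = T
Testing a few strings:
  'baa' → reject
  'aab' → accept
  'aba' → reject
  'bbb' → accept
State roles: S=last symbol not b; T=last symbol is b
All strings over {a,b} ending with b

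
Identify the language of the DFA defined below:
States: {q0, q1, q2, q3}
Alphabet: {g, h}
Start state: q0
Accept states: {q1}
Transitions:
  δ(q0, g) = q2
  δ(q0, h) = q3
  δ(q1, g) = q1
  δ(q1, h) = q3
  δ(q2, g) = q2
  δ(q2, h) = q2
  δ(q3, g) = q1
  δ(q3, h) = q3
Testing a few strings:
  'h' → reject
  'ggh' → reject
  'gghg' → reject
  'gh' → reject
State roles: q0=no input read; q1=started with h, last symbol g; q2=started with g (dead); q3=started with h, last symbol h
All strings over {g,h} that start with h and end with g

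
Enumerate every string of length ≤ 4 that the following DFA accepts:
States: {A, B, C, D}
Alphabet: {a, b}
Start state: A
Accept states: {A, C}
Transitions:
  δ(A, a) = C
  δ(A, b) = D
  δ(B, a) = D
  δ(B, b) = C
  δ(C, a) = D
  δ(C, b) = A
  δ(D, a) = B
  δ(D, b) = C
ε, a, ab, bb, aab, aba, bab, bbb, aaab, aabb, abab, abbb, baab, babb, bbab, bbba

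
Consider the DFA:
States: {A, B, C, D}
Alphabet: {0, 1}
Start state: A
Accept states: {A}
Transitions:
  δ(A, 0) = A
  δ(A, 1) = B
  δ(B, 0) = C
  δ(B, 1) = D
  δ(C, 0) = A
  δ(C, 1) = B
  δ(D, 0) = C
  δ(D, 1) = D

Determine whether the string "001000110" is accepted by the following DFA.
Processing string "001000110":
  A --0--> A
  A --0--> A
  A --1--> B
  B --0--> C
  C --0--> A
  A --0--> A
  A --1--> B
  B --1--> D
  D --0--> C
Final state: C
Accept states: {A}
No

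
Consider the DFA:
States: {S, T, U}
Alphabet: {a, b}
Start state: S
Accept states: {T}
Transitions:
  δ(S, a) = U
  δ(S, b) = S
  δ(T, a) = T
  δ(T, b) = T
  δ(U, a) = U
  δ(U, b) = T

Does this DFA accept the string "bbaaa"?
Processing string "bbaaa":
  S --b--> S
  S --b--> S
  S --a--> U
  U --a--> U
  U --a--> U
Final state: U
Accept states: {T}
No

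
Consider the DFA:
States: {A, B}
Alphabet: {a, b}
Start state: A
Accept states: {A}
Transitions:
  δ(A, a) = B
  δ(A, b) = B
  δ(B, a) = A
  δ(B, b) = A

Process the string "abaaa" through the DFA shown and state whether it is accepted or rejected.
Processing string "abaaa":
  A --a--> B
  B --b--> A
  A --a--> B
  B --a--> A
  A --a--> B
Final state: B
Accept states: {A}
No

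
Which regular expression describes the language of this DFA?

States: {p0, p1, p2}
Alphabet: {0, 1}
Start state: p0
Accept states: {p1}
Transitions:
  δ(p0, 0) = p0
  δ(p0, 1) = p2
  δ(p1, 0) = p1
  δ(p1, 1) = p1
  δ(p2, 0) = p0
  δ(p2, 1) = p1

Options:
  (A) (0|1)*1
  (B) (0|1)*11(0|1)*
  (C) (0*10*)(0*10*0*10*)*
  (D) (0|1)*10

Check each option against the DFA on short strings; one disagreement eliminates an option:
  (A) (0|1)*1: on '1' the DFA goes p0 → p2 and rejects (p2 ∉ Accept), but the regex matches it → eliminate
  (B) (0|1)*11(0|1)*: agrees with the DFA on every string of length ≤ 6
  (C) (0*10*)(0*10*0*10*)*: on '1' the DFA goes p0 → p2 and rejects (p2 ∉ Accept), but the regex matches it → eliminate
  (D) (0|1)*10: on '10' the DFA goes p0 → p2 → p0 and rejects (p0 ∉ Accept), but the regex matches it → eliminate
Only (B) is consistent with the DFA.
(B) (0|1)*11(0|1)*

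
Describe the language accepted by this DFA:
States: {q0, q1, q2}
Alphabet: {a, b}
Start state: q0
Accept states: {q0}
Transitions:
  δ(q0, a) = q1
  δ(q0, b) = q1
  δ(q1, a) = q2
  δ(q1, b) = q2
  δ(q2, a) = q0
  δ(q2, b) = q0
Testing a few strings:
  'baa' → accept
  'aba' → accept
  'ba' → reject
  'bab' → accept
State roles: q0=length ≡ 0 (mod 3); q1=length ≡ 1 (mod 3); q2=length ≡ 2 (mod 3)
All strings over {a,b} whose length is a multiple of 3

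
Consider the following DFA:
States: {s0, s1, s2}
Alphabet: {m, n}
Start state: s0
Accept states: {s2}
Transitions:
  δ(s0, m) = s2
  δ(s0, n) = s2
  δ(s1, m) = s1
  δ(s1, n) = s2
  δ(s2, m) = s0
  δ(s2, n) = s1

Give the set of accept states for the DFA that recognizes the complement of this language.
Complement accept states = All states \ Original accept states
= {s0, s1, s2} \ {s2}
{s0, s1}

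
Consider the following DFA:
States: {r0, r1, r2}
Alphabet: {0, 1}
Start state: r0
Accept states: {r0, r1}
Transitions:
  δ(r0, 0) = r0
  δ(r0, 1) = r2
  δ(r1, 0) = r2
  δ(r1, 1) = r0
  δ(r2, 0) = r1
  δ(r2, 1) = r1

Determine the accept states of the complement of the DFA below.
Complement accept states = All states \ Original accept states
= {r0, r1, r2} \ {r0, r1}
{r2}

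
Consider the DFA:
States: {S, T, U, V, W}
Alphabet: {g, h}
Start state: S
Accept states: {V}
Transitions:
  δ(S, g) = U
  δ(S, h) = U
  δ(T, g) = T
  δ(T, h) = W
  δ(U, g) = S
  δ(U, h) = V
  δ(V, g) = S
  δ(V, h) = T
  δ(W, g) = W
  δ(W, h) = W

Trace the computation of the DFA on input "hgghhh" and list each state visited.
read 'h': S → U
  read 'g': U → S
  read 'g': S → U
  read 'h': U → V
  read 'h': V → T
  read 'h': T → W
S -> U -> S -> U -> V -> T -> W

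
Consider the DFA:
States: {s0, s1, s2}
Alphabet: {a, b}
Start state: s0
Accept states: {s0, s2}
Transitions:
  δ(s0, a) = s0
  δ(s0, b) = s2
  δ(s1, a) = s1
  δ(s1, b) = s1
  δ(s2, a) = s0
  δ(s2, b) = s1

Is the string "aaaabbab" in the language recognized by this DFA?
Processing string "aaaabbab":
  s0 --a--> s0
  s0 --a--> s0
  s0 --a--> s0
  s0 --a--> s0
  s0 --b--> s2
  s2 --b--> s1
  s1 --a--> s1
  s1 --b--> s1
Final state: s1
Accept states: {s0, s2}
No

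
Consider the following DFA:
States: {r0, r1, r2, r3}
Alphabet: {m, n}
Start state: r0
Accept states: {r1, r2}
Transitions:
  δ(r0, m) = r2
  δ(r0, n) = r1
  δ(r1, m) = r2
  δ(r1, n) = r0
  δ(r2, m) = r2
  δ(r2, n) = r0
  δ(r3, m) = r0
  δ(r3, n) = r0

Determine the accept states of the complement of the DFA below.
Complement accept states = All states \ Original accept states
= {r0, r1, r2, r3} \ {r1, r2}
{r0, r3}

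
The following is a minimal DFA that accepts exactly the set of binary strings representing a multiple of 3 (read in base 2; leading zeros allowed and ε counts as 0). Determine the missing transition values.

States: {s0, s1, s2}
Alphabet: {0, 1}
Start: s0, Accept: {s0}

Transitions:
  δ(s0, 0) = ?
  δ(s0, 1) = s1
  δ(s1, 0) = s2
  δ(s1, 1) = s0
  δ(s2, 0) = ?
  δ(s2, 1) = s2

From the language and accept set, identify what each state tracks — s0: value ≡ 0 (mod 3); s1: value ≡ 1 (mod 3); s2: value ≡ 2 (mod 3).
Each missing δ(q, a) is the state matching the new tracked value after reading a.
δ(s0, 0) = s0; δ(s2, 0) = s1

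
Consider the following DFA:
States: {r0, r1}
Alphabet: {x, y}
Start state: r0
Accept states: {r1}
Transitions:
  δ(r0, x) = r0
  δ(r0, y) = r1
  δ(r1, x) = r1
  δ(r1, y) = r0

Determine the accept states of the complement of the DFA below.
Complement accept states = All states \ Original accept states
= {r0, r1} \ {r1}
{r0}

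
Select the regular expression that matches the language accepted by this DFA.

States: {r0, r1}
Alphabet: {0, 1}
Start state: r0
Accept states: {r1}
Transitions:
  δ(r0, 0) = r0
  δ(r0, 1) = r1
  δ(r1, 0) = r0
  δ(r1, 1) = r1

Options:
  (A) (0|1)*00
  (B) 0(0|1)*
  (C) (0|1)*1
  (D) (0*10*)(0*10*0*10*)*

Check each option against the DFA on short strings; one disagreement eliminates an option:
  (A) (0|1)*00: on '1' the DFA goes r0 → r1 and accepts (r1 ∈ Accept), but the regex does not match it → eliminate
  (B) 0(0|1)*: on '0' the DFA goes r0 → r0 and rejects (r0 ∉ Accept), but the regex matches it → eliminate
  (C) (0|1)*1: agrees with the DFA on every string of length ≤ 6
  (D) (0*10*)(0*10*0*10*)*: on '10' the DFA goes r0 → r1 → r0 and rejects (r0 ∉ Accept), but the regex matches it → eliminate
Only (C) is consistent with the DFA.
(C) (0|1)*1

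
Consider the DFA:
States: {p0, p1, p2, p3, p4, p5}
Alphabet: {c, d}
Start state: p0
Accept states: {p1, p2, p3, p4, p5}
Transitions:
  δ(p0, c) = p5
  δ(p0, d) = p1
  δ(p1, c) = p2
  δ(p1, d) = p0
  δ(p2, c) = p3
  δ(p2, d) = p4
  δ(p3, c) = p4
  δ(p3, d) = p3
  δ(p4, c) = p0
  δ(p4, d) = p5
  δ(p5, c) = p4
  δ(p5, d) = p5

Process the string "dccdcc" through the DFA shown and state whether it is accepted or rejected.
Processing string "dccdcc":
  p0 --d--> p1
  p1 --c--> p2
  p2 --c--> p3
  p3 --d--> p3
  p3 --c--> p4
  p4 --c--> p0
Final state: p0
Accept states: {p1, p2, p3, p4, p5}
No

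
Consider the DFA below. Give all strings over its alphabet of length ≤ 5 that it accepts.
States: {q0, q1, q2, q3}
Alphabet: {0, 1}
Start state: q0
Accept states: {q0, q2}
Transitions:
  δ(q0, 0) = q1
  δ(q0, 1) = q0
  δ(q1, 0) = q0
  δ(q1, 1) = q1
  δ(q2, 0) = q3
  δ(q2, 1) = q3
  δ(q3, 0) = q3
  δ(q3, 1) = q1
ε, 1, 00, 11, 001, 010, 100, 111, 0000, 0011, 0101, 0110, 1001, 1010, 1100, 1111, 00001, 00010, 00100, 00111, 01000, 01011, 01101, 01110, 10000, 10011, 10101, 10110, 11001, 11010, 11100, 11111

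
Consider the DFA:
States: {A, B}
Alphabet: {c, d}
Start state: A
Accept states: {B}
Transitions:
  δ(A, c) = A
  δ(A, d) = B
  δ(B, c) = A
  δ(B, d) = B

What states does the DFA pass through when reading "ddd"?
read 'd': A → B
  read 'd': B → B
  read 'd': B → B
A -> B -> B -> B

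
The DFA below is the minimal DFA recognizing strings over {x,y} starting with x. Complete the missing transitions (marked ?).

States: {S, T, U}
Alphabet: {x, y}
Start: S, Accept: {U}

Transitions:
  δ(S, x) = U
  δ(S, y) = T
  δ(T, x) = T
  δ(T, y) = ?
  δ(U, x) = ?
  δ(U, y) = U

From the language and accept set, identify what each state tracks — S: no input read; T: started with y (dead); U: started with x.
Each missing δ(q, a) is the state matching the new tracked value after reading a.
δ(T, y) = T; δ(U, x) = U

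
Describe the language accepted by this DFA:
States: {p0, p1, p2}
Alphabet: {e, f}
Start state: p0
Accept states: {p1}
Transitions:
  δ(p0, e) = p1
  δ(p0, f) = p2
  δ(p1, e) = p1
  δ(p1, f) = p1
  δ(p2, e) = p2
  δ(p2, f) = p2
Testing a few strings:
  'fee' → reject
  'f' → reject
  'ef' → accept
  'eee' → accept
State roles: p0=no input read; p1=started with e; p2=started with f (dead)
All strings over {e,f} starting with e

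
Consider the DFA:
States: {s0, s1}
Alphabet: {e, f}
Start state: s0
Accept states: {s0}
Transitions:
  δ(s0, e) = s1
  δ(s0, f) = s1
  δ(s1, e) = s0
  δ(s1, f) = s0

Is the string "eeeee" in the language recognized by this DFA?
Processing string "eeeee":
  s0 --e--> s1
  s1 --e--> s0
  s0 --e--> s1
  s1 --e--> s0
  s0 --e--> s1
Final state: s1
Accept states: {s0}
No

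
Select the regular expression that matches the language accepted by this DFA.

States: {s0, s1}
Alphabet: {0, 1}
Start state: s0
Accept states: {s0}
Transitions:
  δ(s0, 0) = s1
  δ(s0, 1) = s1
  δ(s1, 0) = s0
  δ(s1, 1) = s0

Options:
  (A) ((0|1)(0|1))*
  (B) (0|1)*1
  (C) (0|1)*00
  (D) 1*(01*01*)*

Check each option against the DFA on short strings; one disagreement eliminates an option:
  (A) ((0|1)(0|1))*: agrees with the DFA on every string of length ≤ 6
  (B) (0|1)*1: on ε the DFA stays in s0 and accepts (s0 ∈ Accept), but the regex does not match it → eliminate
  (C) (0|1)*00: on ε the DFA stays in s0 and accepts (s0 ∈ Accept), but the regex does not match it → eliminate
  (D) 1*(01*01*)*: on '1' the DFA goes s0 → s1 and rejects (s1 ∉ Accept), but the regex matches it → eliminate
Only (A) is consistent with the DFA.
(A) ((0|1)(0|1))*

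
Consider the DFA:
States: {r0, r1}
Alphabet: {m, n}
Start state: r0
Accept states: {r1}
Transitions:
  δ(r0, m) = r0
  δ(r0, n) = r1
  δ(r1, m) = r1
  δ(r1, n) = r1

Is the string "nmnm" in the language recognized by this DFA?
Processing string "nmnm":
  r0 --n--> r1
  r1 --m--> r1
  r1 --n--> r1
  r1 --m--> r1
Final state: r1
Accept states: {r1}
Yes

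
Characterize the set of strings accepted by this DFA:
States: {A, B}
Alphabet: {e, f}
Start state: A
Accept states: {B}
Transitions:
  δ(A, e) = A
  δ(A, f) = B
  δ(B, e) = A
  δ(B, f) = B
Testing a few strings:
  'ee' → reject
  'e' → reject
  'fff' → accept
  'f' → accept
State roles: A=last symbol not f; B=last symbol is f
All strings over {e,f} ending with f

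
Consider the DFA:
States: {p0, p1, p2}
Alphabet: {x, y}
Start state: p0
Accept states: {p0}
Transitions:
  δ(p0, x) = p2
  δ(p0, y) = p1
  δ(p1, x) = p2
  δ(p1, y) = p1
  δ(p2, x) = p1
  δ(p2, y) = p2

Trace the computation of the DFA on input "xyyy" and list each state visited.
read 'x': p0 → p2
  read 'y': p2 → p2
  read 'y': p2 → p2
  read 'y': p2 → p2
p0 -> p2 -> p2 -> p2 -> p2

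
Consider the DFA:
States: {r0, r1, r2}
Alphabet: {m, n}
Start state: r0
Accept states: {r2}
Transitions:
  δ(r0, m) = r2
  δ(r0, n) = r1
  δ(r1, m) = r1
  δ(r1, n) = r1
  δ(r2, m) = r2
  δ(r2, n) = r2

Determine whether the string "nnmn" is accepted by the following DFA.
Processing string "nnmn":
  r0 --n--> r1
  r1 --n--> r1
  r1 --m--> r1
  r1 --n--> r1
Final state: r1
Accept states: {r2}
No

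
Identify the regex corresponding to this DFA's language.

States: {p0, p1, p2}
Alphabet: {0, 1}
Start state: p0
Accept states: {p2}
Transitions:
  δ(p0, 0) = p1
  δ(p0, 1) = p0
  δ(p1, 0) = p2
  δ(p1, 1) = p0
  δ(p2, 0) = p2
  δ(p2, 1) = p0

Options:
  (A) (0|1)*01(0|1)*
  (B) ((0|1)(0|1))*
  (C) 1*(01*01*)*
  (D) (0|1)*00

Check each option against the DFA on short strings; one disagreement eliminates an option:
  (A) (0|1)*01(0|1)*: on '00' the DFA goes p0 → p1 → p2 and accepts (p2 ∈ Accept), but the regex does not match it → eliminate
  (B) ((0|1)(0|1))*: on ε the DFA stays in p0 and rejects (p0 ∉ Accept), but the regex matches it → eliminate
  (C) 1*(01*01*)*: on ε the DFA stays in p0 and rejects (p0 ∉ Accept), but the regex matches it → eliminate
  (D) (0|1)*00: agrees with the DFA on every string of length ≤ 6
Only (D) is consistent with the DFA.
(D) (0|1)*00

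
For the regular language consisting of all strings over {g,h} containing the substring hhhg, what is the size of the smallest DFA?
By Myhill–Nerode, count the distinguishable equivalence classes: 5 classes — one per longest suffix of the input that is a prefix of 'hhhg' (lengths 0 through 3), plus an absorbing 'already seen hhhg' class.
5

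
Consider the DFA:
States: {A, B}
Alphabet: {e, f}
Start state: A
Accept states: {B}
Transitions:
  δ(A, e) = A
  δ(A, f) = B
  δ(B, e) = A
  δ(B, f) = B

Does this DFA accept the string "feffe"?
Processing string "feffe":
  A --f--> B
  B --e--> A
  A --f--> B
  B --f--> B
  B --e--> A
Final state: A
Accept states: {B}
No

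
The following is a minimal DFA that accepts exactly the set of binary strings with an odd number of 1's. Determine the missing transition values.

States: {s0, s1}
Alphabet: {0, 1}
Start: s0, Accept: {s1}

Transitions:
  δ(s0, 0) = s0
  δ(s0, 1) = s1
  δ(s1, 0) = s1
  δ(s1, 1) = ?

From the language and accept set, identify what each state tracks — s0: even number of 1's so far; s1: odd number of 1's so far.
Each missing δ(q, a) is the state matching the new tracked value after reading a.
δ(s1, 1) = s0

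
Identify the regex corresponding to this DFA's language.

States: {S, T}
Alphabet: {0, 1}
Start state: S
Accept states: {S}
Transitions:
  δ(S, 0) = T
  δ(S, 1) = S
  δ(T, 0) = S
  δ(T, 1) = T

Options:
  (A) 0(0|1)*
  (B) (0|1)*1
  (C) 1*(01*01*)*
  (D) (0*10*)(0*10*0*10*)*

Check each option against the DFA on short strings; one disagreement eliminates an option:
  (A) 0(0|1)*: on ε the DFA stays in S and accepts (S ∈ Accept), but the regex does not match it → eliminate
  (B) (0|1)*1: on ε the DFA stays in S and accepts (S ∈ Accept), but the regex does not match it → eliminate
  (C) 1*(01*01*)*: agrees with the DFA on every string of length ≤ 6
  (D) (0*10*)(0*10*0*10*)*: on ε the DFA stays in S and accepts (S ∈ Accept), but the regex does not match it → eliminate
Only (C) is consistent with the DFA.
(C) 1*(01*01*)*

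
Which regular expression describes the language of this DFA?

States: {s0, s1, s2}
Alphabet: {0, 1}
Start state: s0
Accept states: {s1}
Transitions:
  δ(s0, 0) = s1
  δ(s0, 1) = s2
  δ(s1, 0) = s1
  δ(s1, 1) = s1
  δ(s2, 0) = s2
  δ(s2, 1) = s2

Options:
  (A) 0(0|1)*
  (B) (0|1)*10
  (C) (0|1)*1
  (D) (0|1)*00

Check each option against the DFA on short strings; one disagreement eliminates an option:
  (A) 0(0|1)*: agrees with the DFA on every string of length ≤ 6
  (B) (0|1)*10: on '0' the DFA goes s0 → s1 and accepts (s1 ∈ Accept), but the regex does not match it → eliminate
  (C) (0|1)*1: on '0' the DFA goes s0 → s1 and accepts (s1 ∈ Accept), but the regex does not match it → eliminate
  (D) (0|1)*00: on '0' the DFA goes s0 → s1 and accepts (s1 ∈ Accept), but the regex does not match it → eliminate
Only (A) is consistent with the DFA.
(A) 0(0|1)*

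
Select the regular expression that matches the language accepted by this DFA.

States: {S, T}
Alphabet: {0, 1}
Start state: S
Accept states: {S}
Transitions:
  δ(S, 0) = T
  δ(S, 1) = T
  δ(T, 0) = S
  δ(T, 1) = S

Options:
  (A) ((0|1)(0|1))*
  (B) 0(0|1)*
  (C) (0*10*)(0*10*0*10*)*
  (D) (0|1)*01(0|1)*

Check each option against the DFA on short strings; one disagreement eliminates an option:
  (A) ((0|1)(0|1))*: agrees with the DFA on every string of length ≤ 6
  (B) 0(0|1)*: on ε the DFA stays in S and accepts (S ∈ Accept), but the regex does not match it → eliminate
  (C) (0*10*)(0*10*0*10*)*: on ε the DFA stays in S and accepts (S ∈ Accept), but the regex does not match it → eliminate
  (D) (0|1)*01(0|1)*: on ε the DFA stays in S and accepts (S ∈ Accept), but the regex does not match it → eliminate
Only (A) is consistent with the DFA.
(A) ((0|1)(0|1))*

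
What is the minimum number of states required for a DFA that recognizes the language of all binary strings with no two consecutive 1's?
By Myhill–Nerode, count the distinguishable equivalence classes: three classes — safe with last≠1 / safe with last=1 / 11 seen (dead).
3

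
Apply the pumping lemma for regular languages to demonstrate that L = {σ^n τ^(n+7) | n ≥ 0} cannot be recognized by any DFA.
Assume L is regular with pumping length p. Idea: pumping the σ-block breaks the fixed offset of 7.
Choose s = σ^p τ^(p+7) ∈ L. By the pumping lemma, s = xyz with |xy| ≤ p, |y| > 0, so y = σ^k with k ≥ 1. Then xy²z = σ^(p+k) τ^(p+7). For this to be in L we would need p+7 = (p+k)+7, i.e. k = 0, contradicting k ≥ 1. So xy²z ∉ L.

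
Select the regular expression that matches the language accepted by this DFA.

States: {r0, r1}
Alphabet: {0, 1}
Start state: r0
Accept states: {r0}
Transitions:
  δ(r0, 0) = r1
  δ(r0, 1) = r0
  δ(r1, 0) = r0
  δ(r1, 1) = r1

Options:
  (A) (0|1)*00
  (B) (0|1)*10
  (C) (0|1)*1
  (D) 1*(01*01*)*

Check each option against the DFA on short strings; one disagreement eliminates an option:
  (A) (0|1)*00: on ε the DFA stays in r0 and accepts (r0 ∈ Accept), but the regex does not match it → eliminate
  (B) (0|1)*10: on ε the DFA stays in r0 and accepts (r0 ∈ Accept), but the regex does not match it → eliminate
  (C) (0|1)*1: on ε the DFA stays in r0 and accepts (r0 ∈ Accept), but the regex does not match it → eliminate
  (D) 1*(01*01*)*: agrees with the DFA on every string of length ≤ 6
Only (D) is consistent with the DFA.
(D) 1*(01*01*)*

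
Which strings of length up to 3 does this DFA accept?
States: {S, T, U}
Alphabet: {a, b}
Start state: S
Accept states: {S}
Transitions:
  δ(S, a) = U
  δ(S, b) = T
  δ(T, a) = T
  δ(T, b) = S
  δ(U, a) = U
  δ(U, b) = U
ε, bb, bab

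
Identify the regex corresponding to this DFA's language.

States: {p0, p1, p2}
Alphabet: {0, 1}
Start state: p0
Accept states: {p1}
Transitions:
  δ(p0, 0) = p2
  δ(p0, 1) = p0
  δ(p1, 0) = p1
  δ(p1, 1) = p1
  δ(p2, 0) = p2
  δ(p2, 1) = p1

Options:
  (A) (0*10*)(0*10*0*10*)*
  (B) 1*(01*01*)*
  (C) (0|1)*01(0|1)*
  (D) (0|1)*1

Check each option against the DFA on short strings; one disagreement eliminates an option:
  (A) (0*10*)(0*10*0*10*)*: on '1' the DFA goes p0 → p0 and rejects (p0 ∉ Accept), but the regex matches it → eliminate
  (B) 1*(01*01*)*: on ε the DFA stays in p0 and rejects (p0 ∉ Accept), but the regex matches it → eliminate
  (C) (0|1)*01(0|1)*: agrees with the DFA on every string of length ≤ 6
  (D) (0|1)*1: on '1' the DFA goes p0 → p0 and rejects (p0 ∉ Accept), but the regex matches it → eliminate
Only (C) is consistent with the DFA.
(C) (0|1)*01(0|1)*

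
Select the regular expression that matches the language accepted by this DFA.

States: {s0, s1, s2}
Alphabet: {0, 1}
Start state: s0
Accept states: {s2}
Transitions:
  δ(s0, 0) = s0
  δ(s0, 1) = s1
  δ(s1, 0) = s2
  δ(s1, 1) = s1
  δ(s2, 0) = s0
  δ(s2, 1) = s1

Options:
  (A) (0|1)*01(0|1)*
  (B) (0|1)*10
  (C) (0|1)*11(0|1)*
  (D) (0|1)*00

Check each option against the DFA on short strings; one disagreement eliminates an option:
  (A) (0|1)*01(0|1)*: on '01' the DFA goes s0 → s0 → s1 and rejects (s1 ∉ Accept), but the regex matches it → eliminate
  (B) (0|1)*10: agrees with the DFA on every string of length ≤ 6
  (C) (0|1)*11(0|1)*: on '10' the DFA goes s0 → s1 → s2 and accepts (s2 ∈ Accept), but the regex does not match it → eliminate
  (D) (0|1)*00: on '00' the DFA goes s0 → s0 → s0 and rejects (s0 ∉ Accept), but the regex matches it → eliminate
Only (B) is consistent with the DFA.
(B) (0|1)*10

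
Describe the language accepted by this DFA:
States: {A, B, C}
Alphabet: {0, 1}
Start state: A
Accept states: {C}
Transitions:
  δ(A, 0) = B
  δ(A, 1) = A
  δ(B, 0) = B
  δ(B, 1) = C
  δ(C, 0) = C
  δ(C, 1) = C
Testing a few strings:
  '10' → reject
  '100' → reject
  '11' → reject
  '010' → accept
State roles: A=no 0 seen yet; B=seen a 0, waiting for 1; C=substring 01 seen
All binary strings containing the substring 01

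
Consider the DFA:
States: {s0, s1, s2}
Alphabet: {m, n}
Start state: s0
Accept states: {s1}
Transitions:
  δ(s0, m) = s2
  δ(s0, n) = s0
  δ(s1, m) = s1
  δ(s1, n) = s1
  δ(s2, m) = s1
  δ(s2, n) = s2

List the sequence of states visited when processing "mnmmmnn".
read 'm': s0 → s2
  read 'n': s2 → s2
  read 'm': s2 → s1
  read 'm': s1 → s1
  read 'm': s1 → s1
  read 'n': s1 → s1
  read 'n': s1 → s1
s0 -> s2 -> s2 -> s1 -> s1 -> s1 -> s1 -> s1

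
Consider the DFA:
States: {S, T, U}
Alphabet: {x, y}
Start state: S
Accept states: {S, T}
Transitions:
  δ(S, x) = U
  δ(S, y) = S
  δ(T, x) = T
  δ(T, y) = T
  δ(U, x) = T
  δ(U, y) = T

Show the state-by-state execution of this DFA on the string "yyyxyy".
read 'y': S → S
  read 'y': S → S
  read 'y': S → S
  read 'x': S → U
  read 'y': U → T
  read 'y': T → T
S -> S -> S -> S -> U -> T -> T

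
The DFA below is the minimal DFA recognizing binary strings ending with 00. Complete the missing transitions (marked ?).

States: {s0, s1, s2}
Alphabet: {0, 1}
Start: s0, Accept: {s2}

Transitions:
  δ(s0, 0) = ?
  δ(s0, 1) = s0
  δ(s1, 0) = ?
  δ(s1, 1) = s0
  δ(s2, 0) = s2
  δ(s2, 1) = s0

From the language and accept set, identify what each state tracks — s0: last symbol not 0; s1: one trailing 0; s2: two trailing 0's.
Each missing δ(q, a) is the state matching the new tracked value after reading a.
δ(s0, 0) = s1; δ(s1, 0) = s2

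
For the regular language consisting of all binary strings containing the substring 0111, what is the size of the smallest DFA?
By Myhill–Nerode, count the distinguishable equivalence classes: 5 classes — one per longest suffix of the input that is a prefix of '0111' (lengths 0 through 3), plus an absorbing 'already seen 0111' class.
5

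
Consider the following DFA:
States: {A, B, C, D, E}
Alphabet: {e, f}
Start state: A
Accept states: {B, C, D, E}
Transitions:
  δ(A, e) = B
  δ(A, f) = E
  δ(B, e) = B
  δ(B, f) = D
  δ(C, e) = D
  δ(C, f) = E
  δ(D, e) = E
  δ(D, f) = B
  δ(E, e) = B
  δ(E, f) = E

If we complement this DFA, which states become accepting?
Complement accept states = All states \ Original accept states
= {A, B, C, D, E} \ {B, C, D, E}
{A}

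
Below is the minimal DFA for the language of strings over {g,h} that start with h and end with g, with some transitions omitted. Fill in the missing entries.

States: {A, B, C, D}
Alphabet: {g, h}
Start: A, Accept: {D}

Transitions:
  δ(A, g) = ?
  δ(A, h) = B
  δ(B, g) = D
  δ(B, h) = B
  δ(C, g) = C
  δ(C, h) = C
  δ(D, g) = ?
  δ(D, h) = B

From the language and accept set, identify what each state tracks — A: no input read; B: started with h, last symbol h; C: started with g (dead); D: started with h, last symbol g.
Each missing δ(q, a) is the state matching the new tracked value after reading a.
δ(A, g) = C; δ(D, g) = D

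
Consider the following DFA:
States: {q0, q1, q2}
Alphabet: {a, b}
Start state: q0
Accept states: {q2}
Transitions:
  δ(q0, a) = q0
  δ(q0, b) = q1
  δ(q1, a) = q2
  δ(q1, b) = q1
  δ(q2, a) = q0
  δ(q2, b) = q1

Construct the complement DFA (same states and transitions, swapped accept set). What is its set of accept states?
Complement accept states = All states \ Original accept states
= {q0, q1, q2} \ {q2}
{q0, q1}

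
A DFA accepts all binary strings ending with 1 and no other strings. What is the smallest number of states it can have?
By Myhill–Nerode, count the distinguishable equivalence classes: two classes — last symbol is 1 vs. not.
2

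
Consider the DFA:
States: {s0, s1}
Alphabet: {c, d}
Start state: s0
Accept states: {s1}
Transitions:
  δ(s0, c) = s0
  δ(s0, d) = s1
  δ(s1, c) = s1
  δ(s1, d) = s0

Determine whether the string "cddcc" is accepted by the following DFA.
Processing string "cddcc":
  s0 --c--> s0
  s0 --d--> s1
  s1 --d--> s0
  s0 --c--> s0
  s0 --c--> s0
Final state: s0
Accept states: {s1}
No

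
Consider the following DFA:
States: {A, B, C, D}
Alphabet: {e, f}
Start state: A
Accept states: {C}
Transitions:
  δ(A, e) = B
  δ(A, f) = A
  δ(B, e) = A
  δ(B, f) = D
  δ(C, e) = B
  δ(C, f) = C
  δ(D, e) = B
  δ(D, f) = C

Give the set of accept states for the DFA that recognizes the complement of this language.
Complement accept states = All states \ Original accept states
= {A, B, C, D} \ {C}
{A, B, D}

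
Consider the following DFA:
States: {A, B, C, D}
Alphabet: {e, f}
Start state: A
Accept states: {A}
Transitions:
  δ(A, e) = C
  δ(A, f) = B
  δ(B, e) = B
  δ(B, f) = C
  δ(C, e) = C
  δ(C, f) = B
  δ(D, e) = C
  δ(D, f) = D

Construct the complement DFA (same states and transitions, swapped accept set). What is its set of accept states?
Complement accept states = All states \ Original accept states
= {A, B, C, D} \ {A}
{B, C, D}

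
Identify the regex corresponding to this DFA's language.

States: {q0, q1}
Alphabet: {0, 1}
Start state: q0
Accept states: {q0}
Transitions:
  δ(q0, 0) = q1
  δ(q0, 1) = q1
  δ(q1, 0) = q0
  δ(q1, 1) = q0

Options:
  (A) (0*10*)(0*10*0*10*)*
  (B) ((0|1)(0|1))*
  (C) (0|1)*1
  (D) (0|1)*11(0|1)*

Check each option against the DFA on short strings; one disagreement eliminates an option:
  (A) (0*10*)(0*10*0*10*)*: on ε the DFA stays in q0 and accepts (q0 ∈ Accept), but the regex does not match it → eliminate
  (B) ((0|1)(0|1))*: agrees with the DFA on every string of length ≤ 6
  (C) (0|1)*1: on ε the DFA stays in q0 and accepts (q0 ∈ Accept), but the regex does not match it → eliminate
  (D) (0|1)*11(0|1)*: on ε the DFA stays in q0 and accepts (q0 ∈ Accept), but the regex does not match it → eliminate
Only (B) is consistent with the DFA.
(B) ((0|1)(0|1))*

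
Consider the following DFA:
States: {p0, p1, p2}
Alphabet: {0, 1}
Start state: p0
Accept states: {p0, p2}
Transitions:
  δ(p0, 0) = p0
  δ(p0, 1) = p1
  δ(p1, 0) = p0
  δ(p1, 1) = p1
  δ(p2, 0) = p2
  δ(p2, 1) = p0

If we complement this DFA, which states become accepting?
Complement accept states = All states \ Original accept states
= {p0, p1, p2} \ {p0, p2}
{p1}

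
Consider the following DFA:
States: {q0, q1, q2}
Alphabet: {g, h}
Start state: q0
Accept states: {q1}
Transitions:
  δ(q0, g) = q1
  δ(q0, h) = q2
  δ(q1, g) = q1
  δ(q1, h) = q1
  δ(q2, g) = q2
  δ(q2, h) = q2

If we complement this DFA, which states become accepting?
Complement accept states = All states \ Original accept states
= {q0, q1, q2} \ {q1}
{q0, q2}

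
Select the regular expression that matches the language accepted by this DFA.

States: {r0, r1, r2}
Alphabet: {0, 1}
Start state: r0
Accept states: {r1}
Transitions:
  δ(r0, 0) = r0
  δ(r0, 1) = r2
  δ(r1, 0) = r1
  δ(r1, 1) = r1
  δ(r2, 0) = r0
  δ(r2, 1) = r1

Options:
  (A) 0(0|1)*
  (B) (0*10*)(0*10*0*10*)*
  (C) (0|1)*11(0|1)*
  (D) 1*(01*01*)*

Check each option against the DFA on short strings; one disagreement eliminates an option:
  (A) 0(0|1)*: on '0' the DFA goes r0 → r0 and rejects (r0 ∉ Accept), but the regex matches it → eliminate
  (B) (0*10*)(0*10*0*10*)*: on '1' the DFA goes r0 → r2 and rejects (r2 ∉ Accept), but the regex matches it → eliminate
  (C) (0|1)*11(0|1)*: agrees with the DFA on every string of length ≤ 6
  (D) 1*(01*01*)*: on ε the DFA stays in r0 and rejects (r0 ∉ Accept), but the regex matches it → eliminate
Only (C) is consistent with the DFA.
(C) (0|1)*11(0|1)*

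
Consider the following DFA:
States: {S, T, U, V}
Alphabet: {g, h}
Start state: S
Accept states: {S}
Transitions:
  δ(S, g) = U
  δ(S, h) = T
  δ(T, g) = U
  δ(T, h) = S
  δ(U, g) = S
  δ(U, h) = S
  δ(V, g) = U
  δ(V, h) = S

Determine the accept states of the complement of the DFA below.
Complement accept states = All states \ Original accept states
= {S, T, U, V} \ {S}
{T, U, V}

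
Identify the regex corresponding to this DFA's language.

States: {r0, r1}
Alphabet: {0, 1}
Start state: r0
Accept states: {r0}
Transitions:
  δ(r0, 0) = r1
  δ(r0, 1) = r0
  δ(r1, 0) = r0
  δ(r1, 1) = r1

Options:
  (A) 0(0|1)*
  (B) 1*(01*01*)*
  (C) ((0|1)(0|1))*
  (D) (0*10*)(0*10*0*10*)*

Check each option against the DFA on short strings; one disagreement eliminates an option:
  (A) 0(0|1)*: on ε the DFA stays in r0 and accepts (r0 ∈ Accept), but the regex does not match it → eliminate
  (B) 1*(01*01*)*: agrees with the DFA on every string of length ≤ 6
  (C) ((0|1)(0|1))*: on '1' the DFA goes r0 → r0 and accepts (r0 ∈ Accept), but the regex does not match it → eliminate
  (D) (0*10*)(0*10*0*10*)*: on ε the DFA stays in r0 and accepts (r0 ∈ Accept), but the regex does not match it → eliminate
Only (B) is consistent with the DFA.
(B) 1*(01*01*)*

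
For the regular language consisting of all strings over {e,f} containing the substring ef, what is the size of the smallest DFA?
By Myhill–Nerode, count the distinguishable equivalence classes: 3 classes — one per longest suffix of the input that is a prefix of 'ef' (lengths 0 through 1), plus an absorbing 'already seen ef' class.
3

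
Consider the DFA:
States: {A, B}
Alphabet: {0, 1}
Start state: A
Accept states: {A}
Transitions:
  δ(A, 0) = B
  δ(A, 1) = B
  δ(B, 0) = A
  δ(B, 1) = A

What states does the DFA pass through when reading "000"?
read '0': A → B
  read '0': B → A
  read '0': A → B
A -> B -> A -> B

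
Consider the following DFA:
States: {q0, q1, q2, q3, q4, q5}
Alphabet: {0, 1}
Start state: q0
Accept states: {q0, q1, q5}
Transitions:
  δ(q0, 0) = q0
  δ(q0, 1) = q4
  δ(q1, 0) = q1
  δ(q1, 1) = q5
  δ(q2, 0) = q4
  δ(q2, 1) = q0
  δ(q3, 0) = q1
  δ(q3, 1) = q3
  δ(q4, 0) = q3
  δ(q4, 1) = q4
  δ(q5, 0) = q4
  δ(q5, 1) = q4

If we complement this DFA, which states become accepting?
Complement accept states = All states \ Original accept states
= {q0, q1, q2, q3, q4, q5} \ {q0, q1, q5}
{q2, q3, q4}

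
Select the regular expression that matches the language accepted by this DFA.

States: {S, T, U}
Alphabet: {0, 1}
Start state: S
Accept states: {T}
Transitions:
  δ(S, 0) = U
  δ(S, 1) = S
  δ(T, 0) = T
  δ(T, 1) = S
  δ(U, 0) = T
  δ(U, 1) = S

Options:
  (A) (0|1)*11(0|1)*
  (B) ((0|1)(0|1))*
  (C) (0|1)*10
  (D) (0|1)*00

Check each option against the DFA on short strings; one disagreement eliminates an option:
  (A) (0|1)*11(0|1)*: on '00' the DFA goes S → U → T and accepts (T ∈ Accept), but the regex does not match it → eliminate
  (B) ((0|1)(0|1))*: on ε the DFA stays in S and rejects (S ∉ Accept), but the regex matches it → eliminate
  (C) (0|1)*10: on '00' the DFA goes S → U → T and accepts (T ∈ Accept), but the regex does not match it → eliminate
  (D) (0|1)*00: agrees with the DFA on every string of length ≤ 6
Only (D) is consistent with the DFA.
(D) (0|1)*00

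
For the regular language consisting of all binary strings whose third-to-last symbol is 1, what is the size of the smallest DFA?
By Myhill–Nerode, count the distinguishable equivalence classes: 2^3 = 8 classes — the DFA must remember the last 3 symbols read; every pair of distinct length-3 suffixes is distinguishable by some continuation.
8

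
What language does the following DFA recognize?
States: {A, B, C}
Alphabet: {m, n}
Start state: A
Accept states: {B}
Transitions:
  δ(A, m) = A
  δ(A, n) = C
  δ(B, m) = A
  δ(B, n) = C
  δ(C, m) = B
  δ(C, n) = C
Testing a few strings:
  'mmmm' → reject
  'n' → reject
  'nnmn' → reject
  'm' → reject
State roles: A=no suffix match; B=suffix is nm; C=one trailing n
All strings over {m,n} ending with nm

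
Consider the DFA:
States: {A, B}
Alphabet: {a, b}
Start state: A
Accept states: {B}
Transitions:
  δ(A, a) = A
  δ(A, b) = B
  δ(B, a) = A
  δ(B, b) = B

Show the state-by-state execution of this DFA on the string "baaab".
read 'b': A → B
  read 'a': B → A
  read 'a': A → A
  read 'a': A → A
  read 'b': A → B
A -> B -> A -> A -> A -> B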